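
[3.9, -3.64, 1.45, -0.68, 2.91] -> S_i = Random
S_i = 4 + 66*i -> [4, 70, 136, 202, 268]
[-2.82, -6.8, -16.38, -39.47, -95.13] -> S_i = -2.82*2.41^i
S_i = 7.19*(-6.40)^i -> [7.19, -46.02, 294.5, -1884.82, 12062.82]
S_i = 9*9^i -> [9, 81, 729, 6561, 59049]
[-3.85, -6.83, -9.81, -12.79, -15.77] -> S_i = -3.85 + -2.98*i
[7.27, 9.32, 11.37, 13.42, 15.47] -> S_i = 7.27 + 2.05*i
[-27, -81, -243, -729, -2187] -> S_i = -27*3^i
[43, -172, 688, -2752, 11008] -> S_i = 43*-4^i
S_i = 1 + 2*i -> [1, 3, 5, 7, 9]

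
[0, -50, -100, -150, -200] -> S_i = 0 + -50*i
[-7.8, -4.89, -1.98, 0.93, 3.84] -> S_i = -7.80 + 2.91*i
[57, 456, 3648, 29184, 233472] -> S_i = 57*8^i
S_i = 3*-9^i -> [3, -27, 243, -2187, 19683]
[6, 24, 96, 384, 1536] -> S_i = 6*4^i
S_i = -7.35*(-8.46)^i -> [-7.35, 62.18, -526.05, 4450.39, -37650.33]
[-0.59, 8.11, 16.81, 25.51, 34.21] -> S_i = -0.59 + 8.70*i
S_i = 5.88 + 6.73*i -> [5.88, 12.61, 19.34, 26.07, 32.8]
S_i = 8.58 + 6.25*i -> [8.58, 14.83, 21.08, 27.33, 33.58]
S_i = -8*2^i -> [-8, -16, -32, -64, -128]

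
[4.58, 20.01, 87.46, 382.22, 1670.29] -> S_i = 4.58*4.37^i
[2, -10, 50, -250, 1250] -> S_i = 2*-5^i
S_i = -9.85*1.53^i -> [-9.85, -15.07, -23.06, -35.28, -53.98]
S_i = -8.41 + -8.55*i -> [-8.41, -16.96, -25.51, -34.06, -42.61]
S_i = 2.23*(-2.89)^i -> [2.23, -6.44, 18.63, -53.83, 155.56]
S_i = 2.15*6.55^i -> [2.15, 14.08, 92.24, 604.17, 3957.34]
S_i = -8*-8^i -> [-8, 64, -512, 4096, -32768]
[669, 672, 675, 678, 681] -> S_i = 669 + 3*i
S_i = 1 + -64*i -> [1, -63, -127, -191, -255]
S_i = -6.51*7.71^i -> [-6.51, -50.19, -386.98, -2983.62, -23003.74]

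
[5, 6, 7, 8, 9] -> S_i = 5 + 1*i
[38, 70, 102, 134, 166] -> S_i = 38 + 32*i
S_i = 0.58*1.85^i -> [0.58, 1.07, 1.99, 3.67, 6.79]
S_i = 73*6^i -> [73, 438, 2628, 15768, 94608]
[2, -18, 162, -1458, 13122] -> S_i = 2*-9^i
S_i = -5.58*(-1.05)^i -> [-5.58, 5.86, -6.15, 6.46, -6.78]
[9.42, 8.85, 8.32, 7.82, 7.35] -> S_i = 9.42*0.94^i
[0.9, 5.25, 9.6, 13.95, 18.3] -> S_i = 0.90 + 4.35*i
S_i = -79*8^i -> [-79, -632, -5056, -40448, -323584]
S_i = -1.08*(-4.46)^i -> [-1.08, 4.82, -21.48, 95.81, -427.33]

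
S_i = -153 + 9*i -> [-153, -144, -135, -126, -117]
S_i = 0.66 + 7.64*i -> [0.66, 8.3, 15.94, 23.58, 31.22]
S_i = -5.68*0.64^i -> [-5.68, -3.64, -2.33, -1.49, -0.95]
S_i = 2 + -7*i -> [2, -5, -12, -19, -26]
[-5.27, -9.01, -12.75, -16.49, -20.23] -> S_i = -5.27 + -3.74*i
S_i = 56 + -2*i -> [56, 54, 52, 50, 48]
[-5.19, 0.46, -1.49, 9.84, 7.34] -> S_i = Random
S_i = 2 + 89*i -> [2, 91, 180, 269, 358]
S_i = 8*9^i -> [8, 72, 648, 5832, 52488]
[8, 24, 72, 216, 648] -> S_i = 8*3^i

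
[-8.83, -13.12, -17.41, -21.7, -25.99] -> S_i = -8.83 + -4.29*i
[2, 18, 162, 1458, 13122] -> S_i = 2*9^i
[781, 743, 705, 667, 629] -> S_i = 781 + -38*i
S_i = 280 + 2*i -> [280, 282, 284, 286, 288]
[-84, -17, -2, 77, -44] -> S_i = Random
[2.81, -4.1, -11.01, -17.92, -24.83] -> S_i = 2.81 + -6.91*i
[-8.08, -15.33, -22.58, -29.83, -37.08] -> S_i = -8.08 + -7.25*i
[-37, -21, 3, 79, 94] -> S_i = Random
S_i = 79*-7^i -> [79, -553, 3871, -27097, 189679]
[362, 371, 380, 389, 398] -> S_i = 362 + 9*i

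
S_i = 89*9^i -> [89, 801, 7209, 64881, 583929]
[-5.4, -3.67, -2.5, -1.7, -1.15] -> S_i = -5.40*0.68^i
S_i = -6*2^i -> [-6, -12, -24, -48, -96]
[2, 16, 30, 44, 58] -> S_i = 2 + 14*i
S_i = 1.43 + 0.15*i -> [1.43, 1.58, 1.73, 1.88, 2.03]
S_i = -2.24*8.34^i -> [-2.24, -18.68, -155.8, -1299.41, -10837.08]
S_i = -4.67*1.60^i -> [-4.67, -7.47, -11.96, -19.13, -30.61]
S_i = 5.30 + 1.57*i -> [5.3, 6.87, 8.44, 10.01, 11.58]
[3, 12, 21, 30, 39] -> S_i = 3 + 9*i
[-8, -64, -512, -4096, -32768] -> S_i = -8*8^i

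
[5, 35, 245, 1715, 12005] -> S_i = 5*7^i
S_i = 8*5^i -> [8, 40, 200, 1000, 5000]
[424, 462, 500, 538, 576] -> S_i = 424 + 38*i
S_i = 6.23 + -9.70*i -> [6.23, -3.47, -13.17, -22.87, -32.57]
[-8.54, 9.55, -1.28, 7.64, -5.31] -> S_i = Random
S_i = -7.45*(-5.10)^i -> [-7.45, 37.99, -193.77, 988.25, -5040.07]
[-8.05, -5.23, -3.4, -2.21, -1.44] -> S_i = -8.05*0.65^i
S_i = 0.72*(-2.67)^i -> [0.72, -1.92, 5.13, -13.7, 36.59]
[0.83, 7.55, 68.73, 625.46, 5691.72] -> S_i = 0.83*9.10^i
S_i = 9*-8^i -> [9, -72, 576, -4608, 36864]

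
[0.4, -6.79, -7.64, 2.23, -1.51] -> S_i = Random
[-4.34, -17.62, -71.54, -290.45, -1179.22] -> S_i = -4.34*4.06^i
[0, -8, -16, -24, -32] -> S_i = 0 + -8*i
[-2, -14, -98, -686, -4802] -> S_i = -2*7^i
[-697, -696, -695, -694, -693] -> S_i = -697 + 1*i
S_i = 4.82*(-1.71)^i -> [4.82, -8.24, 14.09, -24.1, 41.21]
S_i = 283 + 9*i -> [283, 292, 301, 310, 319]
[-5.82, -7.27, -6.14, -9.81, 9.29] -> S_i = Random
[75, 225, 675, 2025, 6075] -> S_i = 75*3^i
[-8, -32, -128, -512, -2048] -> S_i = -8*4^i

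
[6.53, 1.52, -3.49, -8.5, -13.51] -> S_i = 6.53 + -5.01*i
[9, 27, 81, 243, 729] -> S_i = 9*3^i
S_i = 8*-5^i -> [8, -40, 200, -1000, 5000]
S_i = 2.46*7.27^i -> [2.46, 17.88, 130.02, 945.23, 6871.84]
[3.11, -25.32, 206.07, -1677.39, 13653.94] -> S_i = 3.11*(-8.14)^i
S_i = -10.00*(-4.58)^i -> [-10.0, 45.8, -209.76, 960.72, -4400.09]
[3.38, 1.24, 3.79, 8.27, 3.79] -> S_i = Random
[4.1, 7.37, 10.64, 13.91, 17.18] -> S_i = 4.10 + 3.27*i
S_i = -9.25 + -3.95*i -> [-9.25, -13.2, -17.15, -21.1, -25.05]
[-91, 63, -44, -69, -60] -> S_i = Random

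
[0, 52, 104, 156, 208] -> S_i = 0 + 52*i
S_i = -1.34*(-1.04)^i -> [-1.34, 1.39, -1.45, 1.51, -1.57]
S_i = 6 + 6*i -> [6, 12, 18, 24, 30]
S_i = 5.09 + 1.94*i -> [5.09, 7.03, 8.97, 10.91, 12.85]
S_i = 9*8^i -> [9, 72, 576, 4608, 36864]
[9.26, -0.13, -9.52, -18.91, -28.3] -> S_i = 9.26 + -9.39*i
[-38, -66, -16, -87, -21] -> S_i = Random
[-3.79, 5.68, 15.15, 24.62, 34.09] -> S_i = -3.79 + 9.47*i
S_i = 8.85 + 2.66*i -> [8.85, 11.51, 14.17, 16.83, 19.49]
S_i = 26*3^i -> [26, 78, 234, 702, 2106]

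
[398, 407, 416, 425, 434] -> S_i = 398 + 9*i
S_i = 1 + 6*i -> [1, 7, 13, 19, 25]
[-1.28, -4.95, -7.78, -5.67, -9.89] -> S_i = Random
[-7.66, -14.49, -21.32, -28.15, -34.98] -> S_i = -7.66 + -6.83*i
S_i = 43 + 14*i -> [43, 57, 71, 85, 99]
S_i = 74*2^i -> [74, 148, 296, 592, 1184]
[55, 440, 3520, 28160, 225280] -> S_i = 55*8^i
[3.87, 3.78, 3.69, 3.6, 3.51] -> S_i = 3.87 + -0.09*i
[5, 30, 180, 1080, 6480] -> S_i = 5*6^i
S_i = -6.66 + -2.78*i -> [-6.66, -9.44, -12.22, -15.0, -17.78]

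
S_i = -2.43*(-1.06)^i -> [-2.43, 2.58, -2.73, 2.89, -3.07]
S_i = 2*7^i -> [2, 14, 98, 686, 4802]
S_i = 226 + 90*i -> [226, 316, 406, 496, 586]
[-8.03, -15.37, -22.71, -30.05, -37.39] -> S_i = -8.03 + -7.34*i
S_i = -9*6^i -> [-9, -54, -324, -1944, -11664]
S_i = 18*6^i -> [18, 108, 648, 3888, 23328]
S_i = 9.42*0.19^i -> [9.42, 1.79, 0.34, 0.06, 0.01]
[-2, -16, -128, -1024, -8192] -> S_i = -2*8^i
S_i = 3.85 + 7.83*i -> [3.85, 11.68, 19.51, 27.34, 35.17]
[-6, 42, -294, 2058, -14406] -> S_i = -6*-7^i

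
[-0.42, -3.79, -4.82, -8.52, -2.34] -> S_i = Random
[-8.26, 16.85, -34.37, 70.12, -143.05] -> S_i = -8.26*(-2.04)^i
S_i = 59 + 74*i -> [59, 133, 207, 281, 355]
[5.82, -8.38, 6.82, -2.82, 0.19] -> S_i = Random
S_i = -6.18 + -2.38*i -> [-6.18, -8.56, -10.94, -13.32, -15.7]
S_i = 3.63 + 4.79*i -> [3.63, 8.42, 13.21, 18.0, 22.79]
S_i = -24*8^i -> [-24, -192, -1536, -12288, -98304]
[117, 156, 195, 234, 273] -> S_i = 117 + 39*i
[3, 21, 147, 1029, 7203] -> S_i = 3*7^i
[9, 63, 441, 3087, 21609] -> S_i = 9*7^i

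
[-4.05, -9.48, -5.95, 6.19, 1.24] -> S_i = Random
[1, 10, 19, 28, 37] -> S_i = 1 + 9*i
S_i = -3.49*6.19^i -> [-3.49, -21.6, -133.72, -827.75, -5123.75]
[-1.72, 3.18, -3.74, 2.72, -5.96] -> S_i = Random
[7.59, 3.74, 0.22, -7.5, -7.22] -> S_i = Random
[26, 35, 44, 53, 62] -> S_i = 26 + 9*i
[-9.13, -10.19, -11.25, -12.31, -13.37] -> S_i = -9.13 + -1.06*i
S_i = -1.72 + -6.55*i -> [-1.72, -8.27, -14.82, -21.37, -27.92]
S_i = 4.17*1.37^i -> [4.17, 5.71, 7.83, 10.72, 14.69]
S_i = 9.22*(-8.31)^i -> [9.22, -76.62, 636.7, -5290.95, 43967.83]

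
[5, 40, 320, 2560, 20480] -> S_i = 5*8^i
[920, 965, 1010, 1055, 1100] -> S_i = 920 + 45*i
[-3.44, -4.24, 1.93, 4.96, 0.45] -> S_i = Random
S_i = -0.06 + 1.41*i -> [-0.06, 1.35, 2.76, 4.17, 5.58]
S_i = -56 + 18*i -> [-56, -38, -20, -2, 16]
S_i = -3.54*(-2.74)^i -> [-3.54, 9.7, -26.58, 72.82, -199.53]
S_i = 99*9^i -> [99, 891, 8019, 72171, 649539]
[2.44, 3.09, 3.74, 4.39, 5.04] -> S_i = 2.44 + 0.65*i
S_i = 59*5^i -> [59, 295, 1475, 7375, 36875]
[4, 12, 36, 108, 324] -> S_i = 4*3^i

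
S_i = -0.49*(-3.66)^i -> [-0.49, 1.79, -6.56, 24.02, -87.93]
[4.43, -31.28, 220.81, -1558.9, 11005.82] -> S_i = 4.43*(-7.06)^i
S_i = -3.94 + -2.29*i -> [-3.94, -6.23, -8.52, -10.81, -13.1]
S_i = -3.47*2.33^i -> [-3.47, -8.09, -18.84, -43.89, -102.27]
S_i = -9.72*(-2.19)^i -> [-9.72, 21.29, -46.62, 102.09, -223.59]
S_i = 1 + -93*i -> [1, -92, -185, -278, -371]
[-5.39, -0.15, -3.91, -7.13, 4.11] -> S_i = Random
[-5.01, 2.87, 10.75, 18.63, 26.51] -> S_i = -5.01 + 7.88*i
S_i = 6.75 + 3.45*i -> [6.75, 10.2, 13.65, 17.1, 20.55]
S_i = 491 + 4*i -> [491, 495, 499, 503, 507]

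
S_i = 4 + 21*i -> [4, 25, 46, 67, 88]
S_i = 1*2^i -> [1, 2, 4, 8, 16]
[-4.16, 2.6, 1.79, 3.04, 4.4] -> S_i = Random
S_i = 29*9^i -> [29, 261, 2349, 21141, 190269]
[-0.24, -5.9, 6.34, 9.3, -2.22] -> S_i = Random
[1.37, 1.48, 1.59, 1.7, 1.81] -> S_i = 1.37 + 0.11*i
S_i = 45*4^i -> [45, 180, 720, 2880, 11520]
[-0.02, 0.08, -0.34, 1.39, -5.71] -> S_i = -0.02*(-4.11)^i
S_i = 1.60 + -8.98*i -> [1.6, -7.38, -16.36, -25.34, -34.32]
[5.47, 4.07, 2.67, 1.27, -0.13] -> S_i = 5.47 + -1.40*i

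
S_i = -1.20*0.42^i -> [-1.2, -0.5, -0.21, -0.09, -0.04]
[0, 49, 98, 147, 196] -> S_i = 0 + 49*i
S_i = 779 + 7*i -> [779, 786, 793, 800, 807]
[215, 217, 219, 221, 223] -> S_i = 215 + 2*i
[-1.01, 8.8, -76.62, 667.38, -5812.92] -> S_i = -1.01*(-8.71)^i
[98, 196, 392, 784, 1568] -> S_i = 98*2^i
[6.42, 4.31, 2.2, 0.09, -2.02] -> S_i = 6.42 + -2.11*i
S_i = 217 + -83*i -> [217, 134, 51, -32, -115]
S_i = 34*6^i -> [34, 204, 1224, 7344, 44064]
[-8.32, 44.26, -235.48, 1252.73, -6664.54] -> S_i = -8.32*(-5.32)^i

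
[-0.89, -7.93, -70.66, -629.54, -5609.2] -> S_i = -0.89*8.91^i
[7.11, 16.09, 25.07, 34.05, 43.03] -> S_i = 7.11 + 8.98*i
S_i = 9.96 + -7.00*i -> [9.96, 2.96, -4.04, -11.04, -18.04]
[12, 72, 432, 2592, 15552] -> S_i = 12*6^i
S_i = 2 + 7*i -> [2, 9, 16, 23, 30]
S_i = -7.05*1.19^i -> [-7.05, -8.39, -9.98, -11.88, -14.14]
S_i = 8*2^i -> [8, 16, 32, 64, 128]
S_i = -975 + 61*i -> [-975, -914, -853, -792, -731]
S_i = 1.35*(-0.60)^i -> [1.35, -0.81, 0.49, -0.29, 0.17]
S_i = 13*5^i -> [13, 65, 325, 1625, 8125]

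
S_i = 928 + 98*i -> [928, 1026, 1124, 1222, 1320]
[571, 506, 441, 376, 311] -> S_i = 571 + -65*i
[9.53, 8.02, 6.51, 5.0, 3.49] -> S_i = 9.53 + -1.51*i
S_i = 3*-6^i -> [3, -18, 108, -648, 3888]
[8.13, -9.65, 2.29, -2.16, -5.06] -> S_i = Random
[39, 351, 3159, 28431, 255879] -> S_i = 39*9^i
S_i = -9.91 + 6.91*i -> [-9.91, -3.0, 3.91, 10.82, 17.73]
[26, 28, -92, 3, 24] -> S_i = Random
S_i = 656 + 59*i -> [656, 715, 774, 833, 892]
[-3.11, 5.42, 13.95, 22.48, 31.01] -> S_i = -3.11 + 8.53*i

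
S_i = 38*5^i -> [38, 190, 950, 4750, 23750]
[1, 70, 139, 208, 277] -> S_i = 1 + 69*i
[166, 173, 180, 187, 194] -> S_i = 166 + 7*i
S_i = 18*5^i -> [18, 90, 450, 2250, 11250]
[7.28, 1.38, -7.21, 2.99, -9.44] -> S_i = Random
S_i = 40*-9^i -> [40, -360, 3240, -29160, 262440]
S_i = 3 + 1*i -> [3, 4, 5, 6, 7]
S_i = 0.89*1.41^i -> [0.89, 1.25, 1.77, 2.49, 3.52]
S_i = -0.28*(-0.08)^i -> [-0.28, 0.02, -0.0, 0.0, -0.0]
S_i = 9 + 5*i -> [9, 14, 19, 24, 29]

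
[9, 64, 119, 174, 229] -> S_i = 9 + 55*i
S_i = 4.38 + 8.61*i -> [4.38, 12.99, 21.6, 30.21, 38.82]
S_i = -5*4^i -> [-5, -20, -80, -320, -1280]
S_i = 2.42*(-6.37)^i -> [2.42, -15.42, 98.2, -625.51, 3984.49]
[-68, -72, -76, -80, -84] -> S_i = -68 + -4*i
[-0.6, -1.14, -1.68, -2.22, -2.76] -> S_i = -0.60 + -0.54*i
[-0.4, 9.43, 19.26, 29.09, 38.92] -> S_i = -0.40 + 9.83*i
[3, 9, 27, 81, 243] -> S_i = 3*3^i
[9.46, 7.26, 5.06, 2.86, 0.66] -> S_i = 9.46 + -2.20*i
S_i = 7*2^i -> [7, 14, 28, 56, 112]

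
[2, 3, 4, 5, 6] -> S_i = 2 + 1*i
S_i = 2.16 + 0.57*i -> [2.16, 2.73, 3.3, 3.87, 4.44]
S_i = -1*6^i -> [-1, -6, -36, -216, -1296]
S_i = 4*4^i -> [4, 16, 64, 256, 1024]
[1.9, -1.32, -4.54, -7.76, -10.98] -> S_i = 1.90 + -3.22*i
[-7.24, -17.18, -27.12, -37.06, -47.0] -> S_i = -7.24 + -9.94*i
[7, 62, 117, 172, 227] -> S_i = 7 + 55*i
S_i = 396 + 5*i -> [396, 401, 406, 411, 416]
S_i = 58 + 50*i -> [58, 108, 158, 208, 258]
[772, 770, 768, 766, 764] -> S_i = 772 + -2*i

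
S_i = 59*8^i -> [59, 472, 3776, 30208, 241664]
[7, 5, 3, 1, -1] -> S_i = 7 + -2*i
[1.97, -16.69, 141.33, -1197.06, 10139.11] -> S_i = 1.97*(-8.47)^i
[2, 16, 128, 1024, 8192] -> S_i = 2*8^i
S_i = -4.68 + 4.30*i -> [-4.68, -0.38, 3.92, 8.22, 12.52]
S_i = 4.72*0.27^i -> [4.72, 1.27, 0.34, 0.09, 0.03]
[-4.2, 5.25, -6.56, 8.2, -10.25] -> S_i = -4.20*(-1.25)^i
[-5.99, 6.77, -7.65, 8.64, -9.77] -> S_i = -5.99*(-1.13)^i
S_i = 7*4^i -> [7, 28, 112, 448, 1792]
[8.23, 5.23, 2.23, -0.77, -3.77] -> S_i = 8.23 + -3.00*i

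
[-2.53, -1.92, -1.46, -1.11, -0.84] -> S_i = -2.53*0.76^i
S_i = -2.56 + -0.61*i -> [-2.56, -3.17, -3.78, -4.39, -5.0]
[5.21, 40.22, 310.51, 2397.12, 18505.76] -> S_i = 5.21*7.72^i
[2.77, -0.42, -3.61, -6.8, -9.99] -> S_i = 2.77 + -3.19*i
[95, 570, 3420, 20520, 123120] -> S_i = 95*6^i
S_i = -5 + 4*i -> [-5, -1, 3, 7, 11]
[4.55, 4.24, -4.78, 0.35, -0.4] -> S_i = Random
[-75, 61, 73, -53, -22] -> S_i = Random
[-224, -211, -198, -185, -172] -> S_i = -224 + 13*i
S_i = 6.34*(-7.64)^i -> [6.34, -48.44, 370.06, -2827.28, 21600.44]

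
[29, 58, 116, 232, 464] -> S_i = 29*2^i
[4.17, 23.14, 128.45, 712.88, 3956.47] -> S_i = 4.17*5.55^i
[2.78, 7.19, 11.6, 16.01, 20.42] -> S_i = 2.78 + 4.41*i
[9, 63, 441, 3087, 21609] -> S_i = 9*7^i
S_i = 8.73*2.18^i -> [8.73, 19.03, 41.49, 90.44, 197.17]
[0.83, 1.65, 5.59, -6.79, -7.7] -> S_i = Random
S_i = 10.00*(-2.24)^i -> [10.0, -22.4, 50.18, -112.39, 251.76]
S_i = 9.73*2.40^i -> [9.73, 23.35, 56.04, 134.51, 322.82]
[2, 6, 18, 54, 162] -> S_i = 2*3^i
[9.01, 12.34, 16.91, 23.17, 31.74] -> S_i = 9.01*1.37^i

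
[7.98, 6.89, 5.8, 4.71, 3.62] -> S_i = 7.98 + -1.09*i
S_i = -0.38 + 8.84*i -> [-0.38, 8.46, 17.3, 26.14, 34.98]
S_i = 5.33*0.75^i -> [5.33, 4.0, 3.0, 2.25, 1.69]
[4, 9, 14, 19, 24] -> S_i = 4 + 5*i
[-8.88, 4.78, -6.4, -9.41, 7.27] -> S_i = Random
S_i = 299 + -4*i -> [299, 295, 291, 287, 283]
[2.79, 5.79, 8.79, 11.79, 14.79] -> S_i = 2.79 + 3.00*i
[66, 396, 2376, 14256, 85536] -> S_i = 66*6^i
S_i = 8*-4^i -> [8, -32, 128, -512, 2048]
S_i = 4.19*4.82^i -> [4.19, 20.2, 97.34, 469.2, 2261.53]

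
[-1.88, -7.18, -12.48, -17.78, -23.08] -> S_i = -1.88 + -5.30*i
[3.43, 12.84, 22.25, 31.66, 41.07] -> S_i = 3.43 + 9.41*i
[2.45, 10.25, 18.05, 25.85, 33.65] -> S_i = 2.45 + 7.80*i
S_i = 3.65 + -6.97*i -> [3.65, -3.32, -10.29, -17.26, -24.23]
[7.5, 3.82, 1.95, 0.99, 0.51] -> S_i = 7.50*0.51^i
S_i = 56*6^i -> [56, 336, 2016, 12096, 72576]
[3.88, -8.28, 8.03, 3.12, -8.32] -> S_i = Random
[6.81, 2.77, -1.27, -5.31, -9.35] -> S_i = 6.81 + -4.04*i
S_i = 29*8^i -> [29, 232, 1856, 14848, 118784]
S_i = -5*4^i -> [-5, -20, -80, -320, -1280]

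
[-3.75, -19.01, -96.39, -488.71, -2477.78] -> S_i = -3.75*5.07^i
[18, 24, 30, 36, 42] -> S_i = 18 + 6*i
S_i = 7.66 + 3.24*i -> [7.66, 10.9, 14.14, 17.38, 20.62]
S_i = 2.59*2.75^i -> [2.59, 7.12, 19.59, 53.86, 148.13]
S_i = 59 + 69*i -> [59, 128, 197, 266, 335]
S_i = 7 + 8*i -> [7, 15, 23, 31, 39]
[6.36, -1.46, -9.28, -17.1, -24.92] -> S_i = 6.36 + -7.82*i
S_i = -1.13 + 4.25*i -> [-1.13, 3.12, 7.37, 11.62, 15.87]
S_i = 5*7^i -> [5, 35, 245, 1715, 12005]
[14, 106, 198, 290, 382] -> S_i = 14 + 92*i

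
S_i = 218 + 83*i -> [218, 301, 384, 467, 550]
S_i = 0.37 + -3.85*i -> [0.37, -3.48, -7.33, -11.18, -15.03]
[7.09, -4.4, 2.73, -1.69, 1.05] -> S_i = 7.09*(-0.62)^i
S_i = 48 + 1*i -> [48, 49, 50, 51, 52]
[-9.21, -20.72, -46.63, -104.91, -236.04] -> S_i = -9.21*2.25^i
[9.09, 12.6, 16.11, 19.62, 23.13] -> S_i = 9.09 + 3.51*i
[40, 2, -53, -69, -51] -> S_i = Random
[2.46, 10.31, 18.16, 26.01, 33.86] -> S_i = 2.46 + 7.85*i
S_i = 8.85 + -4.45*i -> [8.85, 4.4, -0.05, -4.5, -8.95]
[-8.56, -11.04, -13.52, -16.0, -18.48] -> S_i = -8.56 + -2.48*i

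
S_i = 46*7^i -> [46, 322, 2254, 15778, 110446]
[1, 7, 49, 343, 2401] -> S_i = 1*7^i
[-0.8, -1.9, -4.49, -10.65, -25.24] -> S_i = -0.80*2.37^i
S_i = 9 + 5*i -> [9, 14, 19, 24, 29]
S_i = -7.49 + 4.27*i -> [-7.49, -3.22, 1.05, 5.32, 9.59]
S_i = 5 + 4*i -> [5, 9, 13, 17, 21]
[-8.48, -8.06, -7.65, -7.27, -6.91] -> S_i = -8.48*0.95^i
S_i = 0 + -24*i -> [0, -24, -48, -72, -96]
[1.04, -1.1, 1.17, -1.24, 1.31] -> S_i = 1.04*(-1.06)^i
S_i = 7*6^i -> [7, 42, 252, 1512, 9072]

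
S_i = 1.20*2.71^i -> [1.2, 3.25, 8.81, 23.88, 64.72]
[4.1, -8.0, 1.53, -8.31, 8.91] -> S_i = Random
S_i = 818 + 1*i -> [818, 819, 820, 821, 822]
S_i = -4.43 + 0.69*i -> [-4.43, -3.74, -3.05, -2.36, -1.67]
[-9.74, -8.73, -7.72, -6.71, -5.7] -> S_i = -9.74 + 1.01*i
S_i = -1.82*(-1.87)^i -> [-1.82, 3.4, -6.36, 11.9, -22.26]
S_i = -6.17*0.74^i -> [-6.17, -4.57, -3.38, -2.5, -1.85]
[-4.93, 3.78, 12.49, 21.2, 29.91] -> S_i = -4.93 + 8.71*i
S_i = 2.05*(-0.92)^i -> [2.05, -1.89, 1.74, -1.6, 1.47]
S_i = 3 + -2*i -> [3, 1, -1, -3, -5]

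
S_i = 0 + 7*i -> [0, 7, 14, 21, 28]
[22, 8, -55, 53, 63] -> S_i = Random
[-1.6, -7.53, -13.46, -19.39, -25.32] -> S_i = -1.60 + -5.93*i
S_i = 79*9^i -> [79, 711, 6399, 57591, 518319]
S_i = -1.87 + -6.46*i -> [-1.87, -8.33, -14.79, -21.25, -27.71]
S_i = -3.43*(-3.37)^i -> [-3.43, 11.56, -38.95, 131.28, -442.4]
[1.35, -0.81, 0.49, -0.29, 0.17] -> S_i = 1.35*(-0.60)^i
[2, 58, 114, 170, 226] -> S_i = 2 + 56*i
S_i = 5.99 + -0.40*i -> [5.99, 5.59, 5.19, 4.79, 4.39]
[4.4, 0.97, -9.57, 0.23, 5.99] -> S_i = Random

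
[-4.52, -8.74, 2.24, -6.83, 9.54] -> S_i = Random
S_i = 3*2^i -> [3, 6, 12, 24, 48]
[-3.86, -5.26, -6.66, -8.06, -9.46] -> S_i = -3.86 + -1.40*i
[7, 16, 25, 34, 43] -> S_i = 7 + 9*i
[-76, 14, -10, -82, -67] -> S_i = Random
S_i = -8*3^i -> [-8, -24, -72, -216, -648]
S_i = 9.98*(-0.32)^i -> [9.98, -3.19, 1.02, -0.33, 0.1]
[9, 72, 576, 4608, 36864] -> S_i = 9*8^i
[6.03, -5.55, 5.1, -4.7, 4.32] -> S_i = 6.03*(-0.92)^i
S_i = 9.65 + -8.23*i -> [9.65, 1.42, -6.81, -15.04, -23.27]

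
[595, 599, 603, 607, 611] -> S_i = 595 + 4*i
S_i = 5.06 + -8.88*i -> [5.06, -3.82, -12.7, -21.58, -30.46]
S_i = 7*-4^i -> [7, -28, 112, -448, 1792]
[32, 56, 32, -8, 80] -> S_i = Random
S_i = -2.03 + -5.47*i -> [-2.03, -7.5, -12.97, -18.44, -23.91]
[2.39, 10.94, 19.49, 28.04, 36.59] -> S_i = 2.39 + 8.55*i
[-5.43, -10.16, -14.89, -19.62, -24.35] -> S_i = -5.43 + -4.73*i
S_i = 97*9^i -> [97, 873, 7857, 70713, 636417]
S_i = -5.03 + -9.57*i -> [-5.03, -14.6, -24.17, -33.74, -43.31]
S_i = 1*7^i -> [1, 7, 49, 343, 2401]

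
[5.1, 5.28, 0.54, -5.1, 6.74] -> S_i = Random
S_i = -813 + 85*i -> [-813, -728, -643, -558, -473]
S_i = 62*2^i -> [62, 124, 248, 496, 992]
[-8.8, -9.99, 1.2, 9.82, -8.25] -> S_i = Random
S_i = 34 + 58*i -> [34, 92, 150, 208, 266]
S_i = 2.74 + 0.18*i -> [2.74, 2.92, 3.1, 3.28, 3.46]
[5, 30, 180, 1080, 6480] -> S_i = 5*6^i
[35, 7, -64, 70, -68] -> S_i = Random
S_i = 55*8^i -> [55, 440, 3520, 28160, 225280]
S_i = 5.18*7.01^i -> [5.18, 36.31, 254.55, 1784.37, 12508.4]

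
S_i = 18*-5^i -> [18, -90, 450, -2250, 11250]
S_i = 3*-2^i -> [3, -6, 12, -24, 48]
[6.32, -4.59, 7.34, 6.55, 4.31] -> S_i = Random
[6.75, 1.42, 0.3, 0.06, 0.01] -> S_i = 6.75*0.21^i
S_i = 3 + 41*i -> [3, 44, 85, 126, 167]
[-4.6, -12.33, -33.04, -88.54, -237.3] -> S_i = -4.60*2.68^i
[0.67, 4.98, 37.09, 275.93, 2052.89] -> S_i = 0.67*7.44^i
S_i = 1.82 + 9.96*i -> [1.82, 11.78, 21.74, 31.7, 41.66]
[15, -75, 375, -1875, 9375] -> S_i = 15*-5^i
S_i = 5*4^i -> [5, 20, 80, 320, 1280]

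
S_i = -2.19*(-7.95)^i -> [-2.19, 17.41, -138.41, 1100.39, -8748.08]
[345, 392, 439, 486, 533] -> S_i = 345 + 47*i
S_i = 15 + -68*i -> [15, -53, -121, -189, -257]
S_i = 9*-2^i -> [9, -18, 36, -72, 144]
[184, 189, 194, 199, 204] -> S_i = 184 + 5*i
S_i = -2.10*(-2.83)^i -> [-2.1, 5.94, -16.82, 47.6, -134.7]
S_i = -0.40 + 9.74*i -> [-0.4, 9.34, 19.08, 28.82, 38.56]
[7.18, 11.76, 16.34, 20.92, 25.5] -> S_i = 7.18 + 4.58*i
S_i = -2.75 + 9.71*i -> [-2.75, 6.96, 16.67, 26.38, 36.09]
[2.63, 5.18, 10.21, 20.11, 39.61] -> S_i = 2.63*1.97^i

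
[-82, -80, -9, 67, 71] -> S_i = Random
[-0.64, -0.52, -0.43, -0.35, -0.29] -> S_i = -0.64*0.82^i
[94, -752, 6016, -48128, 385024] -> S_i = 94*-8^i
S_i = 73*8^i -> [73, 584, 4672, 37376, 299008]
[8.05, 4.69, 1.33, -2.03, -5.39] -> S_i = 8.05 + -3.36*i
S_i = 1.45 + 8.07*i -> [1.45, 9.52, 17.59, 25.66, 33.73]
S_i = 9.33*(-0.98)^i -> [9.33, -9.14, 8.96, -8.78, 8.61]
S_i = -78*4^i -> [-78, -312, -1248, -4992, -19968]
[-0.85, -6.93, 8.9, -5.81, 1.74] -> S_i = Random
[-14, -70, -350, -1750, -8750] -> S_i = -14*5^i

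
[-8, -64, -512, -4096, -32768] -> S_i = -8*8^i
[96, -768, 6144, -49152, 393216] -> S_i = 96*-8^i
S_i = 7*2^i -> [7, 14, 28, 56, 112]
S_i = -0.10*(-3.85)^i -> [-0.1, 0.38, -1.48, 5.71, -21.97]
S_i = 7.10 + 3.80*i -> [7.1, 10.9, 14.7, 18.5, 22.3]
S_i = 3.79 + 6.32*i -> [3.79, 10.11, 16.43, 22.75, 29.07]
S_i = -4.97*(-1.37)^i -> [-4.97, 6.81, -9.33, 12.78, -17.51]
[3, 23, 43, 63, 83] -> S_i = 3 + 20*i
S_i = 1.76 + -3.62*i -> [1.76, -1.86, -5.48, -9.1, -12.72]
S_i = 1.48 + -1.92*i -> [1.48, -0.44, -2.36, -4.28, -6.2]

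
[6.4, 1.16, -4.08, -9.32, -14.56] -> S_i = 6.40 + -5.24*i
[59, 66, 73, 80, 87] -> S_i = 59 + 7*i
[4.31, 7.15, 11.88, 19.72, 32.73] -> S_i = 4.31*1.66^i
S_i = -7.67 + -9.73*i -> [-7.67, -17.4, -27.13, -36.86, -46.59]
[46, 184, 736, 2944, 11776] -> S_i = 46*4^i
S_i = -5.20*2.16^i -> [-5.2, -11.23, -24.26, -52.4, -113.19]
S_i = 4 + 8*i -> [4, 12, 20, 28, 36]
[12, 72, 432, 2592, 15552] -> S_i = 12*6^i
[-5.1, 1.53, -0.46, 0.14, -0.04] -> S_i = -5.10*(-0.30)^i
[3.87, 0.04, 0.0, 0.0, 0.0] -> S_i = 3.87*0.01^i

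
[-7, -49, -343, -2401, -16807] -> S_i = -7*7^i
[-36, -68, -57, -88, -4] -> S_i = Random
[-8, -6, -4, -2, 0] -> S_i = -8 + 2*i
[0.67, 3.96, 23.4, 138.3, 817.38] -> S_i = 0.67*5.91^i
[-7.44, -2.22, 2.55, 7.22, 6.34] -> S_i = Random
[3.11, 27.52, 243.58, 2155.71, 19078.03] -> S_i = 3.11*8.85^i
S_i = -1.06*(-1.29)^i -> [-1.06, 1.37, -1.76, 2.28, -2.94]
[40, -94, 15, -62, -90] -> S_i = Random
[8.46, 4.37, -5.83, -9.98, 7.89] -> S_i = Random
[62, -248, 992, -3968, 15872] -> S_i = 62*-4^i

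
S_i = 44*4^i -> [44, 176, 704, 2816, 11264]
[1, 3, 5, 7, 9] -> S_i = 1 + 2*i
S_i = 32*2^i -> [32, 64, 128, 256, 512]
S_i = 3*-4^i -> [3, -12, 48, -192, 768]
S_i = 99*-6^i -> [99, -594, 3564, -21384, 128304]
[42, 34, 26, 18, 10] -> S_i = 42 + -8*i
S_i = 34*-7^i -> [34, -238, 1666, -11662, 81634]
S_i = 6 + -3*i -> [6, 3, 0, -3, -6]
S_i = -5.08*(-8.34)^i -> [-5.08, 42.37, -353.34, 2946.88, -24576.95]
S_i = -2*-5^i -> [-2, 10, -50, 250, -1250]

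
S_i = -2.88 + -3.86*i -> [-2.88, -6.74, -10.6, -14.46, -18.32]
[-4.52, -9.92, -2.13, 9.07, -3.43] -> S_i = Random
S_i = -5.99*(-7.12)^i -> [-5.99, 42.65, -303.66, 2162.06, -15393.83]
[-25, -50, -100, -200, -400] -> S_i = -25*2^i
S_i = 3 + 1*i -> [3, 4, 5, 6, 7]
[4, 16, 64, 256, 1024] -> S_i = 4*4^i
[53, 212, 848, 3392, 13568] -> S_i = 53*4^i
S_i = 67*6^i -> [67, 402, 2412, 14472, 86832]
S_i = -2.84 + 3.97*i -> [-2.84, 1.13, 5.1, 9.07, 13.04]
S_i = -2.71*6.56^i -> [-2.71, -17.78, -116.62, -765.03, -5018.62]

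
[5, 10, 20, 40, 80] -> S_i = 5*2^i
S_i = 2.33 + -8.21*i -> [2.33, -5.88, -14.09, -22.3, -30.51]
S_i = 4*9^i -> [4, 36, 324, 2916, 26244]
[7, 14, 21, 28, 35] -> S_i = 7 + 7*i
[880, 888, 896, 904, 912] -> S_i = 880 + 8*i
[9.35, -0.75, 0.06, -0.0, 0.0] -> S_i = 9.35*(-0.08)^i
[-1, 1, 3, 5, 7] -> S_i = -1 + 2*i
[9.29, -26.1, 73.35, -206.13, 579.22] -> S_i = 9.29*(-2.81)^i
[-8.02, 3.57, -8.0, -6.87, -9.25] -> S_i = Random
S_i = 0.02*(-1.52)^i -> [0.02, -0.03, 0.05, -0.07, 0.11]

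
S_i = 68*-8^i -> [68, -544, 4352, -34816, 278528]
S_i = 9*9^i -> [9, 81, 729, 6561, 59049]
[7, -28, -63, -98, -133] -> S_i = 7 + -35*i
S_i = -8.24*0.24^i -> [-8.24, -1.98, -0.47, -0.11, -0.03]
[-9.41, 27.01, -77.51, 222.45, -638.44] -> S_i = -9.41*(-2.87)^i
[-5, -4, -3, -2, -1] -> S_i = -5 + 1*i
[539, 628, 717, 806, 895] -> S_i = 539 + 89*i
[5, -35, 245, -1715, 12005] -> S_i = 5*-7^i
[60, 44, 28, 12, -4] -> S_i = 60 + -16*i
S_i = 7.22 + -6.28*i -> [7.22, 0.94, -5.34, -11.62, -17.9]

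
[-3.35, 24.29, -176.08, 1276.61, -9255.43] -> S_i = -3.35*(-7.25)^i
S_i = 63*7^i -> [63, 441, 3087, 21609, 151263]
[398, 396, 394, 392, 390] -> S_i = 398 + -2*i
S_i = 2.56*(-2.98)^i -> [2.56, -7.63, 22.73, -67.75, 201.89]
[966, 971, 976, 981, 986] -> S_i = 966 + 5*i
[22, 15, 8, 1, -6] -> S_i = 22 + -7*i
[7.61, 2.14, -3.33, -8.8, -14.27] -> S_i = 7.61 + -5.47*i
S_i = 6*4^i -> [6, 24, 96, 384, 1536]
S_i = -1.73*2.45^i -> [-1.73, -4.24, -10.38, -25.44, -62.33]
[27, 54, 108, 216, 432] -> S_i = 27*2^i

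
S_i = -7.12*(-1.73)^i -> [-7.12, 12.32, -21.31, 36.87, -63.78]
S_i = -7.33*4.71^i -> [-7.33, -34.52, -162.61, -765.89, -3607.34]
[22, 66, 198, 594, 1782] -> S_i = 22*3^i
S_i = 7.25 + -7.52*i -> [7.25, -0.27, -7.79, -15.31, -22.83]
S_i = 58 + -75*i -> [58, -17, -92, -167, -242]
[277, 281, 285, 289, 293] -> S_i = 277 + 4*i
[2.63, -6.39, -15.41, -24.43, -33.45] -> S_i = 2.63 + -9.02*i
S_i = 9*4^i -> [9, 36, 144, 576, 2304]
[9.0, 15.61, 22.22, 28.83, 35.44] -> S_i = 9.00 + 6.61*i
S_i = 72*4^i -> [72, 288, 1152, 4608, 18432]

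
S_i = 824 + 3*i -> [824, 827, 830, 833, 836]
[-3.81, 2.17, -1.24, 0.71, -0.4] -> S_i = -3.81*(-0.57)^i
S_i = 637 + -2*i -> [637, 635, 633, 631, 629]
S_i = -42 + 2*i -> [-42, -40, -38, -36, -34]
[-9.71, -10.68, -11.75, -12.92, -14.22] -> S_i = -9.71*1.10^i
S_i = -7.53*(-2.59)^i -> [-7.53, 19.5, -50.51, 130.83, -338.84]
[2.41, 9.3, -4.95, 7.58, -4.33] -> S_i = Random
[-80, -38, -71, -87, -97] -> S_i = Random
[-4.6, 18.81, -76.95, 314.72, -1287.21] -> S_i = -4.60*(-4.09)^i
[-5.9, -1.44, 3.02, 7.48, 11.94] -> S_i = -5.90 + 4.46*i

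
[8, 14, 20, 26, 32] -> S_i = 8 + 6*i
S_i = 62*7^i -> [62, 434, 3038, 21266, 148862]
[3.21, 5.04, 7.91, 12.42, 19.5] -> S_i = 3.21*1.57^i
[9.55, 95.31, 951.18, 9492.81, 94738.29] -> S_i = 9.55*9.98^i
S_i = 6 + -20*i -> [6, -14, -34, -54, -74]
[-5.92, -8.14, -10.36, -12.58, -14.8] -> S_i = -5.92 + -2.22*i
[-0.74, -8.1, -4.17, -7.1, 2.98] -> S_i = Random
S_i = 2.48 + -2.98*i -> [2.48, -0.5, -3.48, -6.46, -9.44]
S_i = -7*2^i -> [-7, -14, -28, -56, -112]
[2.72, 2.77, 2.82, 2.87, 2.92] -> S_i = 2.72 + 0.05*i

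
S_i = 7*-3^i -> [7, -21, 63, -189, 567]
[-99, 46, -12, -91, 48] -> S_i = Random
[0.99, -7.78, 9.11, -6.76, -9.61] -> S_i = Random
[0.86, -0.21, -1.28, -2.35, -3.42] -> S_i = 0.86 + -1.07*i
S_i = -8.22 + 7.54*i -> [-8.22, -0.68, 6.86, 14.4, 21.94]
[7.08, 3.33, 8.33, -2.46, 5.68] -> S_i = Random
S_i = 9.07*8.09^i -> [9.07, 73.38, 593.61, 4802.34, 38850.93]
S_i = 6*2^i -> [6, 12, 24, 48, 96]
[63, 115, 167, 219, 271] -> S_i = 63 + 52*i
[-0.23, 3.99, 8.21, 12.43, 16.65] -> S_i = -0.23 + 4.22*i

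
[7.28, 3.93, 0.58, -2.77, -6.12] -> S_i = 7.28 + -3.35*i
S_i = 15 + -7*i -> [15, 8, 1, -6, -13]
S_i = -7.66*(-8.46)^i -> [-7.66, 64.8, -548.24, 4638.1, -39238.3]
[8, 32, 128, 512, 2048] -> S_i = 8*4^i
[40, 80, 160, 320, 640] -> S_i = 40*2^i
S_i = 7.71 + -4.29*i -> [7.71, 3.42, -0.87, -5.16, -9.45]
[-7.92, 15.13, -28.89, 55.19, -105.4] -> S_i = -7.92*(-1.91)^i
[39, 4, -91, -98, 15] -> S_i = Random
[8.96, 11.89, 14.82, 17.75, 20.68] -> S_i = 8.96 + 2.93*i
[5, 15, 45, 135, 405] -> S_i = 5*3^i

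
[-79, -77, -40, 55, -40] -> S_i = Random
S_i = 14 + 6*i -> [14, 20, 26, 32, 38]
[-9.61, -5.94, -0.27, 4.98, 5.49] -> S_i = Random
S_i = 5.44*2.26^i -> [5.44, 12.29, 27.79, 62.79, 141.92]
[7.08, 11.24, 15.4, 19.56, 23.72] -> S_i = 7.08 + 4.16*i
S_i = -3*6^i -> [-3, -18, -108, -648, -3888]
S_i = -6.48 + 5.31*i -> [-6.48, -1.17, 4.14, 9.45, 14.76]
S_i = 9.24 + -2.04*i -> [9.24, 7.2, 5.16, 3.12, 1.08]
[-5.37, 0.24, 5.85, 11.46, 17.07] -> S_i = -5.37 + 5.61*i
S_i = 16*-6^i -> [16, -96, 576, -3456, 20736]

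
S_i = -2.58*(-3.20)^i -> [-2.58, 8.26, -26.42, 84.54, -270.53]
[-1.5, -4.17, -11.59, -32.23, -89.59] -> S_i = -1.50*2.78^i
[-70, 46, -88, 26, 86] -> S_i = Random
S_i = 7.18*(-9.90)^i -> [7.18, -71.08, 703.71, -6966.75, 68970.79]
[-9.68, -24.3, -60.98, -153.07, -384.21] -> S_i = -9.68*2.51^i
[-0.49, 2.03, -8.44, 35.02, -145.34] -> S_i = -0.49*(-4.15)^i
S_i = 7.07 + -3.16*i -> [7.07, 3.91, 0.75, -2.41, -5.57]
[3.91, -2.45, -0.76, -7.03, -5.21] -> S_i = Random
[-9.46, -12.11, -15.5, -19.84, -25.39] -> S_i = -9.46*1.28^i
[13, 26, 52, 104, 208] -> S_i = 13*2^i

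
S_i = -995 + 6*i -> [-995, -989, -983, -977, -971]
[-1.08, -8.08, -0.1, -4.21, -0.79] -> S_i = Random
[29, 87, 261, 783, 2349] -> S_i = 29*3^i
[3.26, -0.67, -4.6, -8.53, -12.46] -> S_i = 3.26 + -3.93*i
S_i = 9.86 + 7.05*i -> [9.86, 16.91, 23.96, 31.01, 38.06]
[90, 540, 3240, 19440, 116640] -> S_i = 90*6^i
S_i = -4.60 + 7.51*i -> [-4.6, 2.91, 10.42, 17.93, 25.44]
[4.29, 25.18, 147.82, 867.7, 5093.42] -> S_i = 4.29*5.87^i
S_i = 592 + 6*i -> [592, 598, 604, 610, 616]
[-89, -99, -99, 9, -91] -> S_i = Random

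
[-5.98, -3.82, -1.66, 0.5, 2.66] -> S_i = -5.98 + 2.16*i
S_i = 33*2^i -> [33, 66, 132, 264, 528]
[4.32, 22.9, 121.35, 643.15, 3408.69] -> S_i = 4.32*5.30^i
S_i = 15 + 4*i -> [15, 19, 23, 27, 31]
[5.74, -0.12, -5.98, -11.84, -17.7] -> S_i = 5.74 + -5.86*i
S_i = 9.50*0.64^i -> [9.5, 6.08, 3.89, 2.49, 1.59]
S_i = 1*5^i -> [1, 5, 25, 125, 625]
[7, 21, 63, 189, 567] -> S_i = 7*3^i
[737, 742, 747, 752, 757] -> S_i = 737 + 5*i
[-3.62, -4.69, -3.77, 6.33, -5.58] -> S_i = Random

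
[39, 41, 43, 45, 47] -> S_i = 39 + 2*i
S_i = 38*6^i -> [38, 228, 1368, 8208, 49248]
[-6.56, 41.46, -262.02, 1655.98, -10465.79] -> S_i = -6.56*(-6.32)^i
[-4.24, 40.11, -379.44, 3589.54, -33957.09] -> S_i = -4.24*(-9.46)^i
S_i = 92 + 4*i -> [92, 96, 100, 104, 108]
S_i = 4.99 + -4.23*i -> [4.99, 0.76, -3.47, -7.7, -11.93]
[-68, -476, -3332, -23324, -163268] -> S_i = -68*7^i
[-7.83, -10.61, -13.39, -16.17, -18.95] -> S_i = -7.83 + -2.78*i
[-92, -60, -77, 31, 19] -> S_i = Random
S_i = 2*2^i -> [2, 4, 8, 16, 32]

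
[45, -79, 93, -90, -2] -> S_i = Random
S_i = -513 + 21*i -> [-513, -492, -471, -450, -429]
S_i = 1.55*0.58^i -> [1.55, 0.9, 0.52, 0.3, 0.18]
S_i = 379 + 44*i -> [379, 423, 467, 511, 555]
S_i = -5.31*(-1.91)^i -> [-5.31, 10.14, -19.37, 37.0, -70.67]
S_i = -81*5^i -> [-81, -405, -2025, -10125, -50625]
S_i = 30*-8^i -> [30, -240, 1920, -15360, 122880]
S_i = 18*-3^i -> [18, -54, 162, -486, 1458]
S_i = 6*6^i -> [6, 36, 216, 1296, 7776]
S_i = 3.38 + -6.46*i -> [3.38, -3.08, -9.54, -16.0, -22.46]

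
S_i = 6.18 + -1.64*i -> [6.18, 4.54, 2.9, 1.26, -0.38]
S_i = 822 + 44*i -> [822, 866, 910, 954, 998]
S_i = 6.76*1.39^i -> [6.76, 9.4, 13.06, 18.15, 25.24]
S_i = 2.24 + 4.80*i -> [2.24, 7.04, 11.84, 16.64, 21.44]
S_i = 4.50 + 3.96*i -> [4.5, 8.46, 12.42, 16.38, 20.34]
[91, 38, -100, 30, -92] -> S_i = Random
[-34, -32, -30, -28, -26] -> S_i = -34 + 2*i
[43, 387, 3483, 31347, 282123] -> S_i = 43*9^i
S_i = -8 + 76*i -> [-8, 68, 144, 220, 296]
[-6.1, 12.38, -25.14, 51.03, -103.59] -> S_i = -6.10*(-2.03)^i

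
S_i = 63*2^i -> [63, 126, 252, 504, 1008]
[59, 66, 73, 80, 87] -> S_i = 59 + 7*i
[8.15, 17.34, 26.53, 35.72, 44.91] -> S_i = 8.15 + 9.19*i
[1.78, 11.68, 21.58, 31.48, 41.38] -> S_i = 1.78 + 9.90*i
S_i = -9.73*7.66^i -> [-9.73, -74.53, -570.91, -4373.2, -33498.7]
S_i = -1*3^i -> [-1, -3, -9, -27, -81]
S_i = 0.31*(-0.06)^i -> [0.31, -0.02, 0.0, -0.0, 0.0]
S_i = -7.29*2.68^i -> [-7.29, -19.54, -52.36, -140.32, -376.07]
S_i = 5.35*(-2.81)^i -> [5.35, -15.03, 42.24, -118.71, 333.56]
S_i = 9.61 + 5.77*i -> [9.61, 15.38, 21.15, 26.92, 32.69]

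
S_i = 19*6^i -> [19, 114, 684, 4104, 24624]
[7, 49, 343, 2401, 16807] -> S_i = 7*7^i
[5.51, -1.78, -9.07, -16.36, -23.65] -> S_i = 5.51 + -7.29*i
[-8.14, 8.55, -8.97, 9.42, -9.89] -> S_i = -8.14*(-1.05)^i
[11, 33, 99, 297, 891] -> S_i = 11*3^i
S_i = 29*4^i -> [29, 116, 464, 1856, 7424]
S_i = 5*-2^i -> [5, -10, 20, -40, 80]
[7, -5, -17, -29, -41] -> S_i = 7 + -12*i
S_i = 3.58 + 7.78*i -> [3.58, 11.36, 19.14, 26.92, 34.7]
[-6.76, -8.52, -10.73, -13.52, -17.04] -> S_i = -6.76*1.26^i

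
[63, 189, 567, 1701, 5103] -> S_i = 63*3^i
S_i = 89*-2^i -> [89, -178, 356, -712, 1424]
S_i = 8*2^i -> [8, 16, 32, 64, 128]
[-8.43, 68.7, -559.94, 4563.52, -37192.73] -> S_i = -8.43*(-8.15)^i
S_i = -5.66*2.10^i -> [-5.66, -11.89, -24.96, -52.42, -110.08]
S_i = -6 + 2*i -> [-6, -4, -2, 0, 2]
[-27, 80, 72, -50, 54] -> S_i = Random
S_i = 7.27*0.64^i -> [7.27, 4.65, 2.98, 1.91, 1.22]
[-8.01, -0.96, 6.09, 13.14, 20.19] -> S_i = -8.01 + 7.05*i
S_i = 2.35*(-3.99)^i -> [2.35, -9.38, 37.41, -149.27, 595.61]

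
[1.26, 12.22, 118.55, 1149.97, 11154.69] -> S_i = 1.26*9.70^i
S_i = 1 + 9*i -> [1, 10, 19, 28, 37]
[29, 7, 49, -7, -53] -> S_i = Random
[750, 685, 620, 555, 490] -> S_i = 750 + -65*i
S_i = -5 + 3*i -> [-5, -2, 1, 4, 7]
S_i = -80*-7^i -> [-80, 560, -3920, 27440, -192080]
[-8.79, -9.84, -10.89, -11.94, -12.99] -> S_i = -8.79 + -1.05*i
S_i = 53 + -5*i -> [53, 48, 43, 38, 33]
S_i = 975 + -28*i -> [975, 947, 919, 891, 863]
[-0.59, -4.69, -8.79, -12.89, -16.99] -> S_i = -0.59 + -4.10*i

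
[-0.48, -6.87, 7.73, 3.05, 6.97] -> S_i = Random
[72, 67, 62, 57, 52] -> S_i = 72 + -5*i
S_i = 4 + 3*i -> [4, 7, 10, 13, 16]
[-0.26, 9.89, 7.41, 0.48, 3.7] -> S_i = Random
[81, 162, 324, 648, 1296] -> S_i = 81*2^i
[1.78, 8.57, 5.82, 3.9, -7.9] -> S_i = Random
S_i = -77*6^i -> [-77, -462, -2772, -16632, -99792]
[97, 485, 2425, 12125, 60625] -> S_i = 97*5^i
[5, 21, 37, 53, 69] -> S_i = 5 + 16*i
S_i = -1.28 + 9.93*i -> [-1.28, 8.65, 18.58, 28.51, 38.44]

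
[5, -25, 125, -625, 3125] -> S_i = 5*-5^i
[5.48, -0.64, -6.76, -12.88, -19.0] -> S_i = 5.48 + -6.12*i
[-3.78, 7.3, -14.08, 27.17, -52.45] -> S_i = -3.78*(-1.93)^i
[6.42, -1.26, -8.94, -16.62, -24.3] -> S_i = 6.42 + -7.68*i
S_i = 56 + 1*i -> [56, 57, 58, 59, 60]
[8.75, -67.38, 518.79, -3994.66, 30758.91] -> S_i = 8.75*(-7.70)^i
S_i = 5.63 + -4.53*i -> [5.63, 1.1, -3.43, -7.96, -12.49]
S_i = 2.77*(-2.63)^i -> [2.77, -7.29, 19.16, -50.39, 132.53]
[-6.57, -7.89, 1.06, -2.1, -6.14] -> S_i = Random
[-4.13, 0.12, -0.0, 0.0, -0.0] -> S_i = -4.13*(-0.03)^i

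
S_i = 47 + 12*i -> [47, 59, 71, 83, 95]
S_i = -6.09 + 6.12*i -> [-6.09, 0.03, 6.15, 12.27, 18.39]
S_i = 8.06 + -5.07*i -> [8.06, 2.99, -2.08, -7.15, -12.22]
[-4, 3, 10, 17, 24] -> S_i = -4 + 7*i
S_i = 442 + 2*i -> [442, 444, 446, 448, 450]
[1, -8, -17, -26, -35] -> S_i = 1 + -9*i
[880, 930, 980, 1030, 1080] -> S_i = 880 + 50*i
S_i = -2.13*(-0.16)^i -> [-2.13, 0.34, -0.05, 0.01, -0.0]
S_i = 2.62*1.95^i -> [2.62, 5.11, 9.96, 19.43, 37.88]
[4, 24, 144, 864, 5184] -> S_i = 4*6^i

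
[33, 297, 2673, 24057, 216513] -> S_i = 33*9^i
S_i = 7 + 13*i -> [7, 20, 33, 46, 59]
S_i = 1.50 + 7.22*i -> [1.5, 8.72, 15.94, 23.16, 30.38]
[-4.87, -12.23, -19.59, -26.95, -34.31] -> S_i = -4.87 + -7.36*i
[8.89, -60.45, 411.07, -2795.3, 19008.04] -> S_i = 8.89*(-6.80)^i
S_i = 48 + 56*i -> [48, 104, 160, 216, 272]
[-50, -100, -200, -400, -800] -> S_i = -50*2^i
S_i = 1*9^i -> [1, 9, 81, 729, 6561]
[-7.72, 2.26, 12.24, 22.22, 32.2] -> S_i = -7.72 + 9.98*i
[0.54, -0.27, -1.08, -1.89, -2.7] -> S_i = 0.54 + -0.81*i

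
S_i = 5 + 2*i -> [5, 7, 9, 11, 13]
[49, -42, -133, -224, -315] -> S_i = 49 + -91*i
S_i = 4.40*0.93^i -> [4.4, 4.09, 3.81, 3.54, 3.29]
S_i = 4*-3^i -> [4, -12, 36, -108, 324]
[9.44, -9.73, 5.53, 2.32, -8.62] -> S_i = Random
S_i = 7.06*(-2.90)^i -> [7.06, -20.47, 59.37, -172.19, 499.34]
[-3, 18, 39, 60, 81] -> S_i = -3 + 21*i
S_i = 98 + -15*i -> [98, 83, 68, 53, 38]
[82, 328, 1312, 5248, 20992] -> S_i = 82*4^i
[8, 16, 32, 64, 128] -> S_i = 8*2^i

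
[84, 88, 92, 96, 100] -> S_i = 84 + 4*i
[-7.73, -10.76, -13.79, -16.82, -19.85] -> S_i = -7.73 + -3.03*i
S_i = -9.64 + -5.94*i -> [-9.64, -15.58, -21.52, -27.46, -33.4]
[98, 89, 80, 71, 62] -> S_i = 98 + -9*i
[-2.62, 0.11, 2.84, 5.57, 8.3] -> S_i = -2.62 + 2.73*i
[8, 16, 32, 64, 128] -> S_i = 8*2^i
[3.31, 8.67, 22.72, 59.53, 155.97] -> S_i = 3.31*2.62^i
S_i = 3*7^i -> [3, 21, 147, 1029, 7203]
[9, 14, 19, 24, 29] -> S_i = 9 + 5*i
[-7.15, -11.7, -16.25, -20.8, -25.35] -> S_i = -7.15 + -4.55*i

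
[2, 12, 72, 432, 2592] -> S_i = 2*6^i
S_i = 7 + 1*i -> [7, 8, 9, 10, 11]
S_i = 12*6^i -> [12, 72, 432, 2592, 15552]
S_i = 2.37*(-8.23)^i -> [2.37, -19.51, 160.53, -1321.14, 10872.96]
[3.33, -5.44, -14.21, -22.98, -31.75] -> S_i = 3.33 + -8.77*i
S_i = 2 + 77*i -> [2, 79, 156, 233, 310]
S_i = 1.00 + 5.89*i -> [1.0, 6.89, 12.78, 18.67, 24.56]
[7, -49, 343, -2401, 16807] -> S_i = 7*-7^i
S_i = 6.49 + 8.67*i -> [6.49, 15.16, 23.83, 32.5, 41.17]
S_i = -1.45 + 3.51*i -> [-1.45, 2.06, 5.57, 9.08, 12.59]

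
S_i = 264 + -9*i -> [264, 255, 246, 237, 228]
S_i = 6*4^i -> [6, 24, 96, 384, 1536]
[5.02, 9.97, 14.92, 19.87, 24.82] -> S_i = 5.02 + 4.95*i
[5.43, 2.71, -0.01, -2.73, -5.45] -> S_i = 5.43 + -2.72*i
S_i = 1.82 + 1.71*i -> [1.82, 3.53, 5.24, 6.95, 8.66]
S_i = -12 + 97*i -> [-12, 85, 182, 279, 376]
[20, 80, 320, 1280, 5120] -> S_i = 20*4^i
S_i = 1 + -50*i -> [1, -49, -99, -149, -199]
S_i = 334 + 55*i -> [334, 389, 444, 499, 554]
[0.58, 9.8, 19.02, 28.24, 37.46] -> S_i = 0.58 + 9.22*i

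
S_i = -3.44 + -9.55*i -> [-3.44, -12.99, -22.54, -32.09, -41.64]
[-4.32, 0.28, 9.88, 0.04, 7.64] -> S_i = Random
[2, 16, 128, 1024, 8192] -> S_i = 2*8^i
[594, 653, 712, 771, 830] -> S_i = 594 + 59*i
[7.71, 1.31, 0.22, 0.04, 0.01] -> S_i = 7.71*0.17^i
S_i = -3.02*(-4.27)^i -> [-3.02, 12.9, -55.06, 235.12, -1003.96]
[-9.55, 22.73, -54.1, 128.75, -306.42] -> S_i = -9.55*(-2.38)^i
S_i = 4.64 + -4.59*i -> [4.64, 0.05, -4.54, -9.13, -13.72]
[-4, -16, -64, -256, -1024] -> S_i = -4*4^i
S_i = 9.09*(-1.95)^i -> [9.09, -17.73, 34.56, -67.4, 131.43]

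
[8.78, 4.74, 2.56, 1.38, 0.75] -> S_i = 8.78*0.54^i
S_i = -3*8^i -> [-3, -24, -192, -1536, -12288]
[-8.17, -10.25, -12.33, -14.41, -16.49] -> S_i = -8.17 + -2.08*i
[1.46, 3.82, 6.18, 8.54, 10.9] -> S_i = 1.46 + 2.36*i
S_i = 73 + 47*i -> [73, 120, 167, 214, 261]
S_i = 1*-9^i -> [1, -9, 81, -729, 6561]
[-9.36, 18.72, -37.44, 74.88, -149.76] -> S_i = -9.36*(-2.00)^i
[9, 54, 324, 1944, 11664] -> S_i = 9*6^i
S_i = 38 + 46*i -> [38, 84, 130, 176, 222]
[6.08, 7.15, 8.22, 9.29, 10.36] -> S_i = 6.08 + 1.07*i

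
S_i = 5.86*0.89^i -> [5.86, 5.22, 4.64, 4.13, 3.68]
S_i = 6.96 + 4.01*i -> [6.96, 10.97, 14.98, 18.99, 23.0]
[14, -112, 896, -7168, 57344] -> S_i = 14*-8^i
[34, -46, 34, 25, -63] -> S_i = Random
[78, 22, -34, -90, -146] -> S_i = 78 + -56*i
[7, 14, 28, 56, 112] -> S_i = 7*2^i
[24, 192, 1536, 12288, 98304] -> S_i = 24*8^i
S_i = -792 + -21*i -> [-792, -813, -834, -855, -876]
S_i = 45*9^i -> [45, 405, 3645, 32805, 295245]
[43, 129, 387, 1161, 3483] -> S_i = 43*3^i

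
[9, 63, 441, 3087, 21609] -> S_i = 9*7^i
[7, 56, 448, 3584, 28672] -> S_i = 7*8^i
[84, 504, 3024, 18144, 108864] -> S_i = 84*6^i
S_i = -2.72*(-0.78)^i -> [-2.72, 2.12, -1.65, 1.29, -1.01]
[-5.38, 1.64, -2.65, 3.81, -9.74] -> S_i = Random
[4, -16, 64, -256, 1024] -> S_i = 4*-4^i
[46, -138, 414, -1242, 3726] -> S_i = 46*-3^i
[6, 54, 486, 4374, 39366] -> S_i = 6*9^i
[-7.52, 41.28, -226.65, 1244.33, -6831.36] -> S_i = -7.52*(-5.49)^i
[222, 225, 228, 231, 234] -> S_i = 222 + 3*i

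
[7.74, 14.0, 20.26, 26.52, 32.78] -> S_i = 7.74 + 6.26*i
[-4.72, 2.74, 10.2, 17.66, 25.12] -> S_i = -4.72 + 7.46*i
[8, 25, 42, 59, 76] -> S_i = 8 + 17*i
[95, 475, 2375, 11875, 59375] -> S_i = 95*5^i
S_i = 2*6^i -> [2, 12, 72, 432, 2592]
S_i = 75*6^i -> [75, 450, 2700, 16200, 97200]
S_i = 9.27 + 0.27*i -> [9.27, 9.54, 9.81, 10.08, 10.35]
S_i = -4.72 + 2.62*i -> [-4.72, -2.1, 0.52, 3.14, 5.76]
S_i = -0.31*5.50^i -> [-0.31, -1.7, -9.38, -51.58, -283.67]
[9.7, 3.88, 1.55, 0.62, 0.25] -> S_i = 9.70*0.40^i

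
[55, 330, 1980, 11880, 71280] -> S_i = 55*6^i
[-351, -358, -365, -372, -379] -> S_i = -351 + -7*i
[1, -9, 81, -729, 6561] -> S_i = 1*-9^i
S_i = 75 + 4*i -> [75, 79, 83, 87, 91]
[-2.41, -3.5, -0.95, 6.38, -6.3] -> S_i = Random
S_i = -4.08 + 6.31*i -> [-4.08, 2.23, 8.54, 14.85, 21.16]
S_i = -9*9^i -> [-9, -81, -729, -6561, -59049]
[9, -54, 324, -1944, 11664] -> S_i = 9*-6^i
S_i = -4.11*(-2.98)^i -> [-4.11, 12.25, -36.5, 108.77, -324.12]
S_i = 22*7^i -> [22, 154, 1078, 7546, 52822]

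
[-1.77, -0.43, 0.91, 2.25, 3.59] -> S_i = -1.77 + 1.34*i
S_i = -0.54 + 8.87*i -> [-0.54, 8.33, 17.2, 26.07, 34.94]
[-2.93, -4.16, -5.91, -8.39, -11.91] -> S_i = -2.93*1.42^i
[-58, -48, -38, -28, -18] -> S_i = -58 + 10*i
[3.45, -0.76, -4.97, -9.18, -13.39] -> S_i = 3.45 + -4.21*i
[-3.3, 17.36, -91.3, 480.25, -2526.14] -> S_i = -3.30*(-5.26)^i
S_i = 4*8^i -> [4, 32, 256, 2048, 16384]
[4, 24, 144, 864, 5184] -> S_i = 4*6^i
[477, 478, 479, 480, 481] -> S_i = 477 + 1*i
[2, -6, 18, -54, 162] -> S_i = 2*-3^i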